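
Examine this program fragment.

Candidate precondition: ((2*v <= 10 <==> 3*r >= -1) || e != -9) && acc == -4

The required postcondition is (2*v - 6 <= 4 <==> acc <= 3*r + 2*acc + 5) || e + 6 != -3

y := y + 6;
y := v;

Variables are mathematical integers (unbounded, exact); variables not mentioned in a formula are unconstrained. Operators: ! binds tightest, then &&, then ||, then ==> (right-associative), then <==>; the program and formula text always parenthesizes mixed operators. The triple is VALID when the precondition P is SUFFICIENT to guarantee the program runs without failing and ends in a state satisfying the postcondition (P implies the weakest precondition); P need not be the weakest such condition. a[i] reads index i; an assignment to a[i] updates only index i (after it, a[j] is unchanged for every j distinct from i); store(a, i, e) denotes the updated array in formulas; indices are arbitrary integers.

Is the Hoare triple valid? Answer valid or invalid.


Working backward. After the program, the postcondition (2*v - 6 <= 4 <==> acc <= 3*r + 2*acc + 5) || e + 6 != -3 must hold; in canonical form it is (2*v <= 10 <==> acc + 3*r >= -5) || e != -9.
Before y := v: (2*v <= 10 <==> acc + 3*r >= -5) || e != -9
Before y := y + 6: (2*v <= 10 <==> acc + 3*r >= -5) || e != -9
The weakest precondition is (2*v <= 10 <==> acc + 3*r >= -5) || e != -9.
Check whether ((2*v <= 10 <==> 3*r >= -1) || e != -9) && acc == -4 implies it.
Every state satisfying the precondition satisfies the weakest precondition: the implication holds.
Answer: valid


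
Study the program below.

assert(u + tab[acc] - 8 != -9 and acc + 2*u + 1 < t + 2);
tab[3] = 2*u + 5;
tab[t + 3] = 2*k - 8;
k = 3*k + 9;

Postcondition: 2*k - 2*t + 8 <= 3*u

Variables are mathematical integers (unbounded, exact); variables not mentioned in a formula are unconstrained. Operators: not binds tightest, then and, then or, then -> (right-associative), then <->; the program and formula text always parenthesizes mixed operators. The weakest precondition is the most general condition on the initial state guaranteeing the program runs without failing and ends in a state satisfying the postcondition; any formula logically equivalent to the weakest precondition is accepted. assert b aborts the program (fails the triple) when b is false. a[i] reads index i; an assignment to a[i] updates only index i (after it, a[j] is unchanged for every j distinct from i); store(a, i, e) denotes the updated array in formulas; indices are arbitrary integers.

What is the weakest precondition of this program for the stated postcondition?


Working backward. After the program, the postcondition 2*k - 2*t + 8 <= 3*u must hold; in canonical form it is 2*k <= 2*t + 3*u - 8.
Before k := 3*k + 9: 6*k <= 2*t + 3*u - 26
Before tab[t + 3] := 2*k - 8: 6*k <= 2*t + 3*u - 26
Before tab[3] := 2*u + 5: 6*k <= 2*t + 3*u - 26
Before assert u + tab[acc] - 8 != -9 and acc + 2*u + 1 < t + 2: tab[acc] + u != -1 and acc + 2*u < t + 1 and 6*k <= 2*t + 3*u - 26
Answer: WP = tab[acc] + u != -1 and acc + 2*u < t + 1 and 6*k <= 2*t + 3*u - 26


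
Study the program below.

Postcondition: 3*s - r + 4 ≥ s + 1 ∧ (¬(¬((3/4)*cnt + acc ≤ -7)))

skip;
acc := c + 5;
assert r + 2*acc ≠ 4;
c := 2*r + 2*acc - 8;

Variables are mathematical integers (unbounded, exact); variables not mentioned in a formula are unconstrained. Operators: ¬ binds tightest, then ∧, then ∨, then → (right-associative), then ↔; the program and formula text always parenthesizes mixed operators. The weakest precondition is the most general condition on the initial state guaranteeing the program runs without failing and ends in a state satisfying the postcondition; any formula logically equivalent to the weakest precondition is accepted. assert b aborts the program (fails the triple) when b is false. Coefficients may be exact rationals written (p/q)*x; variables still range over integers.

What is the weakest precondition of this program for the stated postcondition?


Working backward. After the program, the postcondition 3*s - r + 4 ≥ s + 1 ∧ (¬(¬((3/4)*cnt + acc ≤ -7))) must hold; in canonical form it is 2*s ≥ r - 3 ∧ acc + (3/4)*cnt ≤ -7.
Before c := 2*r + 2*acc - 8: 2*s ≥ r - 3 ∧ acc + (3/4)*cnt ≤ -7
Before assert r + 2*acc ≠ 4: 2*acc + r ≠ 4 ∧ 2*s ≥ r - 3 ∧ acc + (3/4)*cnt ≤ -7
Before acc := c + 5: 2*c + r ≠ -6 ∧ 2*s ≥ r - 3 ∧ c + (3/4)*cnt ≤ -12
Before skip: 2*c + r ≠ -6 ∧ 2*s ≥ r - 3 ∧ c + (3/4)*cnt ≤ -12
Answer: WP = 2*c + r ≠ -6 ∧ 2*s ≥ r - 3 ∧ c + (3/4)*cnt ≤ -12


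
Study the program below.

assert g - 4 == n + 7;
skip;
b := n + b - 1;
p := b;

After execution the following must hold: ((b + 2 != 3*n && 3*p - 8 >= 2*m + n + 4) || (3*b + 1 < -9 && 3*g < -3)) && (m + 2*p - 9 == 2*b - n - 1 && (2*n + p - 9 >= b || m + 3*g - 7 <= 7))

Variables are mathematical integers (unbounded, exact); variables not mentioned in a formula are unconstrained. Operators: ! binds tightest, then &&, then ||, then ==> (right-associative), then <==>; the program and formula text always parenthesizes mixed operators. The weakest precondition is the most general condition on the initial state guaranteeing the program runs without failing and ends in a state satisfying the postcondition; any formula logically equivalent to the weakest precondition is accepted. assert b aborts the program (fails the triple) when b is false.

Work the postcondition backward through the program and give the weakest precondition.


Working backward. After the program, the postcondition ((b + 2 != 3*n && 3*p - 8 >= 2*m + n + 4) || (3*b + 1 < -9 && 3*g < -3)) && (m + 2*p - 9 == 2*b - n - 1 && (2*n + p - 9 >= b || m + 3*g - 7 <= 7)) must hold; in canonical form it is ((b != 3*n - 2 && 3*p >= 2*m + n + 12) || (3*b < -10 && 3*g < -3)) && m + n + 2*p == 2*b + 8 && (2*n + p >= b + 9 || 3*g + m <= 14).
Before p := b: ((b != 3*n - 2 && 3*b >= 2*m + n + 12) || (3*b < -10 && 3*g < -3)) && m + n == 8 && (2*n >= 9 || 3*g + m <= 14)
Before b := n + b - 1: ((b != 2*n - 1 && 3*b + 2*n >= 2*m + 15) || (3*b + 3*n < -7 && 3*g < -3)) && m + n == 8 && (2*n >= 9 || 3*g + m <= 14)
Before skip: ((b != 2*n - 1 && 3*b + 2*n >= 2*m + 15) || (3*b + 3*n < -7 && 3*g < -3)) && m + n == 8 && (2*n >= 9 || 3*g + m <= 14)
Before assert g - 4 == n + 7: g == n + 11 && ((b != 2*n - 1 && 3*b + 2*n >= 2*m + 15) || (3*b + 3*n < -7 && 3*g < -3)) && m + n == 8 && (2*n >= 9 || 3*g + m <= 14)
Answer: WP = g == n + 11 && ((b != 2*n - 1 && 3*b + 2*n >= 2*m + 15) || (3*b + 3*n < -7 && 3*g < -3)) && m + n == 8 && (2*n >= 9 || 3*g + m <= 14)


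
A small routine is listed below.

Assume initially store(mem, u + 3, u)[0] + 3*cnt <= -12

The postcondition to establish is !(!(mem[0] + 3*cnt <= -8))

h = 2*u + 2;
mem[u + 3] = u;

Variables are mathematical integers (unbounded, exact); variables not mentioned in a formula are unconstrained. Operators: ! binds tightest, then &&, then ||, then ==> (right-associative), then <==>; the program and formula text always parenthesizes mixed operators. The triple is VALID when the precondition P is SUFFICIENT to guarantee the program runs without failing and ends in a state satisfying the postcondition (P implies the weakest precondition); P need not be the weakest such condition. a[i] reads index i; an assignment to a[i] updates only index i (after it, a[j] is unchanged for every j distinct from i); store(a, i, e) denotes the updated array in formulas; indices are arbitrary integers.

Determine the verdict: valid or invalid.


Working backward. After the program, the postcondition !(!(mem[0] + 3*cnt <= -8)) must hold; in canonical form it is mem[0] + 3*cnt <= -8.
Before mem[u + 3] := u: store(mem, u + 3, u)[0] + 3*cnt <= -8
Before h := 2*u + 2: store(mem, u + 3, u)[0] + 3*cnt <= -8
The weakest precondition is store(mem, u + 3, u)[0] + 3*cnt <= -8.
Check whether store(mem, u + 3, u)[0] + 3*cnt <= -12 implies it.
Every state satisfying the precondition satisfies the weakest precondition: the implication holds.
Answer: valid


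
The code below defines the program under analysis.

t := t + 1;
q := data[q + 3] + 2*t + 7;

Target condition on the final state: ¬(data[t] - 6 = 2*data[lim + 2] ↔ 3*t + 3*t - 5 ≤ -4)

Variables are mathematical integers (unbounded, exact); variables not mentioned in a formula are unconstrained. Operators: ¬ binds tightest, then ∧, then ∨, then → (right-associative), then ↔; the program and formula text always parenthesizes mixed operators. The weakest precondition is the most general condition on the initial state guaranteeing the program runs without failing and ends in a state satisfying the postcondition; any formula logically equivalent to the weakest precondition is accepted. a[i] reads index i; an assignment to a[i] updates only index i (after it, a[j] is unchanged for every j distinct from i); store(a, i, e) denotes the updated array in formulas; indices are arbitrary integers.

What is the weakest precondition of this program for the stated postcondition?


Working backward. After the program, the postcondition ¬(data[t] - 6 = 2*data[lim + 2] ↔ 3*t + 3*t - 5 ≤ -4) must hold; in canonical form it is ¬(data[t] = 2*data[lim + 2] + 6 ↔ 6*t ≤ 1).
Before q := data[q + 3] + 2*t + 7: ¬(data[t] = 2*data[lim + 2] + 6 ↔ 6*t ≤ 1)
Before t := t + 1: ¬(data[t + 1] = 2*data[lim + 2] + 6 ↔ 6*t ≤ -5)
Answer: WP = ¬(data[t + 1] = 2*data[lim + 2] + 6 ↔ 6*t ≤ -5)


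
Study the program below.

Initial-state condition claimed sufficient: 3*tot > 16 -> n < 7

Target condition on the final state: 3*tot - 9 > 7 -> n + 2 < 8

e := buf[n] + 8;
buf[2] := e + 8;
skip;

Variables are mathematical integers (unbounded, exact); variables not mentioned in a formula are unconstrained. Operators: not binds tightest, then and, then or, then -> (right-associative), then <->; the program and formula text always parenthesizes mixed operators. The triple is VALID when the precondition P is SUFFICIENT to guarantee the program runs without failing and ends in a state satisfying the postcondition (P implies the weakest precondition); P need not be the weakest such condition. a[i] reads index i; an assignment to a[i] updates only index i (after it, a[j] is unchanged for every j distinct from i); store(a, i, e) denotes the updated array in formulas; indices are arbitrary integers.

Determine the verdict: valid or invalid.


Working backward. After the program, the postcondition 3*tot - 9 > 7 -> n + 2 < 8 must hold; in canonical form it is 3*tot > 16 -> n < 6.
Before skip: 3*tot > 16 -> n < 6
Before buf[2] := e + 8: 3*tot > 16 -> n < 6
Before e := buf[n] + 8: 3*tot > 16 -> n < 6
The weakest precondition is 3*tot > 16 -> n < 6.
Check whether 3*tot > 16 -> n < 7 implies it.
Countermodel: at the initial state n = 6, tot = 6, the precondition holds but the weakest precondition fails.
Answer: invalid


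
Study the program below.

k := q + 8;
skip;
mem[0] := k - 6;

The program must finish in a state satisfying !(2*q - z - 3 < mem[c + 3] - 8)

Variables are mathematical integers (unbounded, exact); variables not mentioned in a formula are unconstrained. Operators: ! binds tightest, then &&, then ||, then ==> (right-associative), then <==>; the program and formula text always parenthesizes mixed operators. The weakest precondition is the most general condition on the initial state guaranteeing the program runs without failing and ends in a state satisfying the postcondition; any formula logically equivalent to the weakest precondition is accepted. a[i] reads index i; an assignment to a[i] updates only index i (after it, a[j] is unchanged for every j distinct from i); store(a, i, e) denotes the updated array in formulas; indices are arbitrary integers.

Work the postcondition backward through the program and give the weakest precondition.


Working backward. After the program, the postcondition !(2*q - z - 3 < mem[c + 3] - 8) must hold; in canonical form it is !(2*q < mem[c + 3] + z - 5).
Before mem[0] := k - 6: !(2*q < store(mem, 0, k - 6)[c + 3] + z - 5)
Before skip: !(2*q < store(mem, 0, k - 6)[c + 3] + z - 5)
Before k := q + 8: !(2*q < store(mem, 0, q + 2)[c + 3] + z - 5)
Answer: WP = !(2*q < store(mem, 0, q + 2)[c + 3] + z - 5)


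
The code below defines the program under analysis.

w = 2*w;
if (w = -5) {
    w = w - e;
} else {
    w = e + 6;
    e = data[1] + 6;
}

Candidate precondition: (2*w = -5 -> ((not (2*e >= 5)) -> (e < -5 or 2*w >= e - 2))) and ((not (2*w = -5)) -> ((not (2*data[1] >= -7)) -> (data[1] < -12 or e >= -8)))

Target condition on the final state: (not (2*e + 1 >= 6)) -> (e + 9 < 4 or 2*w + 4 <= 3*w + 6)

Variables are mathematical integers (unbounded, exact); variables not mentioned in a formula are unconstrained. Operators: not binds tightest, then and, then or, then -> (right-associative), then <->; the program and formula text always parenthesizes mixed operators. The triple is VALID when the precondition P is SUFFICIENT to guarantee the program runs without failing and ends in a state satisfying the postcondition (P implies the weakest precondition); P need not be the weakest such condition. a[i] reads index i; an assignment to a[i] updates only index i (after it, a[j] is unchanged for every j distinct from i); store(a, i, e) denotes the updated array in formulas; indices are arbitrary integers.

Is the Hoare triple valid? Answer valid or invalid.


Working backward. After the program, the postcondition (not (2*e + 1 >= 6)) -> (e + 9 < 4 or 2*w + 4 <= 3*w + 6) must hold; in canonical form it is (not (2*e >= 5)) -> (e < -5 or w >= -2).
Then branch requires (not (2*e >= 5)) -> (e < -5 or w >= e - 2); else branch requires (not (2*data[1] >= -7)) -> (data[1] < -11 or e >= -8).
Before the if: (w = -5 -> ((not (2*e >= 5)) -> (e < -5 or w >= e - 2))) and ((not (w = -5)) -> ((not (2*data[1] >= -7)) -> (data[1] < -11 or e >= -8)))
Before w := 2*w: (2*w = -5 -> ((not (2*e >= 5)) -> (e < -5 or 2*w >= e - 2))) and ((not (2*w = -5)) -> ((not (2*data[1] >= -7)) -> (data[1] < -11 or e >= -8)))
The weakest precondition is (2*w = -5 -> ((not (2*e >= 5)) -> (e < -5 or 2*w >= e - 2))) and ((not (2*w = -5)) -> ((not (2*data[1] >= -7)) -> (data[1] < -11 or e >= -8))).
Check whether (2*w = -5 -> ((not (2*e >= 5)) -> (e < -5 or 2*w >= e - 2))) and ((not (2*w = -5)) -> ((not (2*data[1] >= -7)) -> (data[1] < -12 or e >= -8))) implies it.
Every state satisfying the precondition satisfies the weakest precondition: the implication holds.
Answer: valid


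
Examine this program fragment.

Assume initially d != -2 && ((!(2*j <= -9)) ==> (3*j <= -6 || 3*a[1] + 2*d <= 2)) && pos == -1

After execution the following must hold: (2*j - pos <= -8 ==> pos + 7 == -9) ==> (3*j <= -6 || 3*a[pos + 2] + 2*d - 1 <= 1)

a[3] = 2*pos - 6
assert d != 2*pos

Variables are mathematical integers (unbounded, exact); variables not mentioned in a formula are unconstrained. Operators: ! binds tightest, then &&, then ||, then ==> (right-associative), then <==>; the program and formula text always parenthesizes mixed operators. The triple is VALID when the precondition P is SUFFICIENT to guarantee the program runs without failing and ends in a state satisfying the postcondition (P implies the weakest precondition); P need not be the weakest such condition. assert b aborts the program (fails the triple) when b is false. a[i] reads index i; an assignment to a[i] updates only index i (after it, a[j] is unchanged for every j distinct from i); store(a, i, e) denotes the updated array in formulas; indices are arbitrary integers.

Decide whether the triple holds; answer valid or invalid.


Working backward. After the program, the postcondition (2*j - pos <= -8 ==> pos + 7 == -9) ==> (3*j <= -6 || 3*a[pos + 2] + 2*d - 1 <= 1) must hold; in canonical form it is (2*j <= pos - 8 ==> pos == -16) ==> (3*j <= -6 || 3*a[pos + 2] + 2*d <= 2).
Before assert d != 2*pos: d != 2*pos && ((2*j <= pos - 8 ==> pos == -16) ==> (3*j <= -6 || 3*a[pos + 2] + 2*d <= 2))
Before a[3] := 2*pos - 6: d != 2*pos && ((2*j <= pos - 8 ==> pos == -16) ==> (3*j <= -6 || 3*store(a, 3, 2*pos - 6)[pos + 2] + 2*d <= 2))
The weakest precondition is d != 2*pos && ((2*j <= pos - 8 ==> pos == -16) ==> (3*j <= -6 || 3*store(a, 3, 2*pos - 6)[pos + 2] + 2*d <= 2)).
Check whether d != -2 && ((!(2*j <= -9)) ==> (3*j <= -6 || 3*a[1] + 2*d <= 2)) && pos == -1 implies it.
Every state satisfying the precondition satisfies the weakest precondition: the implication holds.
Answer: valid


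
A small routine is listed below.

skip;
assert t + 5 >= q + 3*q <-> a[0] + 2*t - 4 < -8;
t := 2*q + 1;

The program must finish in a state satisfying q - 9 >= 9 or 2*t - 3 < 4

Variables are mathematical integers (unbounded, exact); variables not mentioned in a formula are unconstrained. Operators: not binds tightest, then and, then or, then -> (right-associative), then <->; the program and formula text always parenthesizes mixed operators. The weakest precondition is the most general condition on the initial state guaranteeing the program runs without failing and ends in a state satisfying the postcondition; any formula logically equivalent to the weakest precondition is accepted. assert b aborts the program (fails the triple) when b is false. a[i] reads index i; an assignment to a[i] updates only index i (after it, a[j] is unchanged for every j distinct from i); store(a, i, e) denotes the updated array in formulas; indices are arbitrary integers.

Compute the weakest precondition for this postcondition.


Working backward. After the program, the postcondition q - 9 >= 9 or 2*t - 3 < 4 must hold; in canonical form it is q >= 18 or 2*t < 7.
Before t := 2*q + 1: q >= 18 or 4*q < 5
Before assert t + 5 >= q + 3*q <-> a[0] + 2*t - 4 < -8: (t >= 4*q - 5 <-> a[0] + 2*t < -4) and (q >= 18 or 4*q < 5)
Before skip: (t >= 4*q - 5 <-> a[0] + 2*t < -4) and (q >= 18 or 4*q < 5)
Answer: WP = (t >= 4*q - 5 <-> a[0] + 2*t < -4) and (q >= 18 or 4*q < 5)


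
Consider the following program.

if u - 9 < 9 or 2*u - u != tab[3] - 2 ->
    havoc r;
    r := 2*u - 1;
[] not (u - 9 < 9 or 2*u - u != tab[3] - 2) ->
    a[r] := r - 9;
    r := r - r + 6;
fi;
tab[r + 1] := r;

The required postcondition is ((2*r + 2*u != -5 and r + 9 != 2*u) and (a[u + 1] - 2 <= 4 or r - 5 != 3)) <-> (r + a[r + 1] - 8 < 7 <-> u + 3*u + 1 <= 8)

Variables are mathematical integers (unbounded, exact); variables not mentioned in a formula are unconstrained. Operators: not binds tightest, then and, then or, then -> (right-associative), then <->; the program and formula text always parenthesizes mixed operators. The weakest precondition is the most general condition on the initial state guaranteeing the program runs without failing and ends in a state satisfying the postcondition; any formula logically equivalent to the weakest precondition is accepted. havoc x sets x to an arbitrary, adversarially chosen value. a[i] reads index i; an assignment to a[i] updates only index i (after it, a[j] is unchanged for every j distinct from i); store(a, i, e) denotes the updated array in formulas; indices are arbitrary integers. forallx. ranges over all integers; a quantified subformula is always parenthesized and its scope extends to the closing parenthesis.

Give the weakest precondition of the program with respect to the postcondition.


Working backward. After the program, the postcondition ((2*r + 2*u != -5 and r + 9 != 2*u) and (a[u + 1] - 2 <= 4 or r - 5 != 3)) <-> (r + a[r + 1] - 8 < 7 <-> u + 3*u + 1 <= 8) must hold; in canonical form it is (2*r + 2*u != -5 and r != 2*u - 9 and (a[u + 1] <= 6 or r != 8)) <-> (a[r + 1] + r < 15 <-> 4*u <= 7).
Before tab[r + 1] := r: (2*r + 2*u != -5 and r != 2*u - 9 and (a[u + 1] <= 6 or r != 8)) <-> (a[r + 1] + r < 15 <-> 4*u <= 7)
Then branch requires (6*u != -3 and (a[u + 1] <= 6 or 2*u != 9)) <-> (a[2*u] + 2*u < 16 <-> 4*u <= 7); else branch requires (2*u != -17 and 2*u != 15) <-> (store(a, r, r - 9)[7] < 9 <-> 4*u <= 7).
Before the if: ((u < 18 or u != tab[3] - 2) -> ((6*u != -3 and (a[u + 1] <= 6 or 2*u != 9)) <-> (a[2*u] + 2*u < 16 <-> 4*u <= 7))) and ((not (u < 18 or u != tab[3] - 2)) -> ((2*u != -17 and 2*u != 15) <-> (store(a, r, r - 9)[7] < 9 <-> 4*u <= 7)))
Answer: WP = ((u < 18 or u != tab[3] - 2) -> ((6*u != -3 and (a[u + 1] <= 6 or 2*u != 9)) <-> (a[2*u] + 2*u < 16 <-> 4*u <= 7))) and ((not (u < 18 or u != tab[3] - 2)) -> ((2*u != -17 and 2*u != 15) <-> (store(a, r, r - 9)[7] < 9 <-> 4*u <= 7)))


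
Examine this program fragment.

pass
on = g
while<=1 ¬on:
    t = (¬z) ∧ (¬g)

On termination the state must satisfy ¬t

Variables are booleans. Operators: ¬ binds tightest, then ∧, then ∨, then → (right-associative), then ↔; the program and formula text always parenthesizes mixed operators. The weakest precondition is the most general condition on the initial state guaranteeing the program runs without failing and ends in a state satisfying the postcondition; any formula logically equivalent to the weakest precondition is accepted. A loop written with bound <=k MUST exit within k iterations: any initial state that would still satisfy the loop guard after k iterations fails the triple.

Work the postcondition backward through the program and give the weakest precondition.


Working backward. After the program, ¬t must hold.
Before the loop (bound <=1), unroll the exhaustion recursion (WP_0 = exit-now case; WP_j = one more guarded iteration, up to j = 1):
  WP_0: on ∧ (¬t)
  WP_1: ((¬on) → (on ∧ (¬((¬z) ∧ (¬g))))) ∧ (on → (¬t))
So before the loop: ((¬on) → (on ∧ (¬((¬z) ∧ (¬g))))) ∧ (on → (¬t))
Before on := g: ((¬g) → (g ∧ (¬((¬z) ∧ (¬g))))) ∧ (g → (¬t))
Before skip: ((¬g) → (g ∧ (¬((¬z) ∧ (¬g))))) ∧ (g → (¬t))
Answer: WP = ((¬g) → (g ∧ (¬((¬z) ∧ (¬g))))) ∧ (g → (¬t))


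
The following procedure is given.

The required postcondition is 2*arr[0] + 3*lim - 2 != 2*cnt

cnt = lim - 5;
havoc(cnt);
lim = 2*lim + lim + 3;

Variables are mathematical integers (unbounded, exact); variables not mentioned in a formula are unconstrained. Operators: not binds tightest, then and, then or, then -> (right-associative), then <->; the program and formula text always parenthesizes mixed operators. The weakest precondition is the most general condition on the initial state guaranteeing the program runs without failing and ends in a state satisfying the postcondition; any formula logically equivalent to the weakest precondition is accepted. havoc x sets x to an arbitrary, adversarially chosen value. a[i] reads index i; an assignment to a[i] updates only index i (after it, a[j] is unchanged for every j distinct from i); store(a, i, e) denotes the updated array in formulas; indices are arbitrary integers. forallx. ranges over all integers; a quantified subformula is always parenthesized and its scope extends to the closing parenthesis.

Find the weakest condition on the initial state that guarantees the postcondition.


Working backward. After the program, the postcondition 2*arr[0] + 3*lim - 2 != 2*cnt must hold; in canonical form it is 2*arr[0] + 3*lim != 2*cnt + 2.
Before lim := 2*lim + lim + 3: 2*arr[0] + 9*lim != 2*cnt - 7
Before havoc cnt: forall cnt_1. 2*arr[0] + 9*lim != 2*cnt_1 - 7
Before cnt := lim - 5: forall cnt_1. 2*arr[0] + 9*lim != 2*cnt_1 - 7
Answer: WP = forall cnt_1. 2*arr[0] + 9*lim != 2*cnt_1 - 7


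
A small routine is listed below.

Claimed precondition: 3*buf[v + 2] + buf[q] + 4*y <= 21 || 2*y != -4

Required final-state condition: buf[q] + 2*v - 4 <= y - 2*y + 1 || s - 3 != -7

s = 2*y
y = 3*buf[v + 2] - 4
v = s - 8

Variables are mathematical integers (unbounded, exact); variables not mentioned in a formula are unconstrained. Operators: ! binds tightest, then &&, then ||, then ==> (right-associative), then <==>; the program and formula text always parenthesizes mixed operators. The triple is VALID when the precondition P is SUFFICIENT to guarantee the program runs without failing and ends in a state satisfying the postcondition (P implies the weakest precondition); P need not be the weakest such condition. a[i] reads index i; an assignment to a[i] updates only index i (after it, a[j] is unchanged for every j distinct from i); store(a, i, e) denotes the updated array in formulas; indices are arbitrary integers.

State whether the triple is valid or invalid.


Working backward. After the program, the postcondition buf[q] + 2*v - 4 <= y - 2*y + 1 || s - 3 != -7 must hold; in canonical form it is buf[q] + 2*v + y <= 5 || s != -4.
Before v := s - 8: buf[q] + 2*s + y <= 21 || s != -4
Before y := 3*buf[v + 2] - 4: 3*buf[v + 2] + buf[q] + 2*s <= 25 || s != -4
Before s := 2*y: 3*buf[v + 2] + buf[q] + 4*y <= 25 || 2*y != -4
The weakest precondition is 3*buf[v + 2] + buf[q] + 4*y <= 25 || 2*y != -4.
Check whether 3*buf[v + 2] + buf[q] + 4*y <= 21 || 2*y != -4 implies it.
Every state satisfying the precondition satisfies the weakest precondition: the implication holds.
Answer: valid


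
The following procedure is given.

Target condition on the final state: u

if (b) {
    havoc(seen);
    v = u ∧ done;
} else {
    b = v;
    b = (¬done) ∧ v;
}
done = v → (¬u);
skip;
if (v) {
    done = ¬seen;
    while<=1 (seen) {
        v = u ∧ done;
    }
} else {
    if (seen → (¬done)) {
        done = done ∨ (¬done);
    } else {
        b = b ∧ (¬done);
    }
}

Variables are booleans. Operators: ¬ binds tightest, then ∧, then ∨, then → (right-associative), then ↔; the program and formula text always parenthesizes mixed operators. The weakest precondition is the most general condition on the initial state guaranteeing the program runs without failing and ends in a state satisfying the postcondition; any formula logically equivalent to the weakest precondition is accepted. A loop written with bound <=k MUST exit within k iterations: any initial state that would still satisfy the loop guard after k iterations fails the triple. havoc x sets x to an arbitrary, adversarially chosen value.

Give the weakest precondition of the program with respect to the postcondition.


Working backward. After the program, u must hold.
Then branch requires (seen → ((¬seen) ∧ u)) ∧ ((¬seen) → u); else branch requires ((seen → (¬done)) → u) ∧ ((¬(seen → (¬done))) → u).
Before the if: (v → ((seen → ((¬seen) ∧ u)) ∧ ((¬seen) → u))) ∧ ((¬v) → (((seen → (¬done)) → u) ∧ ((¬(seen → (¬done))) → u)))
Before skip: (v → ((seen → ((¬seen) ∧ u)) ∧ ((¬seen) → u))) ∧ ((¬v) → (((seen → (¬done)) → u) ∧ ((¬(seen → (¬done))) → u)))
Before done := v → (¬u): (v → ((seen → ((¬seen) ∧ u)) ∧ ((¬seen) → u))) ∧ ((¬v) → (((seen → (¬(v → (¬u)))) → u) ∧ ((¬(seen → (¬(v → (¬u))))) → u)))
Then branch requires (¬(u ∧ done)) ∧ ((¬(u ∧ done)) → (((¬((u ∧ done) → (¬u))) → u) ∧ (((u ∧ done) → (¬u)) → u))) ∧ ((u ∧ done) → u) ∧ ((¬(u ∧ done)) → u); else branch requires (v → ((seen → ((¬seen) ∧ u)) ∧ ((¬seen) → u))) ∧ ((¬v) → (((seen → (¬(v → (¬u)))) → u) ∧ ((¬(seen → (¬(v → (¬u))))) → u))).
Before the if: (b → ((¬(u ∧ done)) ∧ ((¬(u ∧ done)) → (((¬((u ∧ done) → (¬u))) → u) ∧ (((u ∧ done) → (¬u)) → u))) ∧ ((u ∧ done) → u) ∧ ((¬(u ∧ done)) → u))) ∧ ((¬b) → ((v → ((seen → ((¬seen) ∧ u)) ∧ ((¬seen) → u))) ∧ ((¬v) → (((seen → (¬(v → (¬u)))) → u) ∧ ((¬(seen → (¬(v → (¬u))))) → u)))))
Answer: WP = (b → ((¬(u ∧ done)) ∧ ((¬(u ∧ done)) → (((¬((u ∧ done) → (¬u))) → u) ∧ (((u ∧ done) → (¬u)) → u))) ∧ ((u ∧ done) → u) ∧ ((¬(u ∧ done)) → u))) ∧ ((¬b) → ((v → ((seen → ((¬seen) ∧ u)) ∧ ((¬seen) → u))) ∧ ((¬v) → (((seen → (¬(v → (¬u)))) → u) ∧ ((¬(seen → (¬(v → (¬u))))) → u)))))


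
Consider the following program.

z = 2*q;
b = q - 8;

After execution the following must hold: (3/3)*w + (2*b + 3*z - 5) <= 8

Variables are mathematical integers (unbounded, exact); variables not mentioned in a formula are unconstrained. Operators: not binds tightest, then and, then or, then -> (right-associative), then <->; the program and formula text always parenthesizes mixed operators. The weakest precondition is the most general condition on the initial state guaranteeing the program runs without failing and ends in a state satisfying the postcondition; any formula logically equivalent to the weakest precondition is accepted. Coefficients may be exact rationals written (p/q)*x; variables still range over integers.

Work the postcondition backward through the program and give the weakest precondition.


Working backward. After the program, the postcondition (3/3)*w + (2*b + 3*z - 5) <= 8 must hold; in canonical form it is 2*b + w + 3*z <= 13.
Before b := q - 8: 2*q + w + 3*z <= 29
Before z := 2*q: 8*q + w <= 29
Answer: WP = 8*q + w <= 29


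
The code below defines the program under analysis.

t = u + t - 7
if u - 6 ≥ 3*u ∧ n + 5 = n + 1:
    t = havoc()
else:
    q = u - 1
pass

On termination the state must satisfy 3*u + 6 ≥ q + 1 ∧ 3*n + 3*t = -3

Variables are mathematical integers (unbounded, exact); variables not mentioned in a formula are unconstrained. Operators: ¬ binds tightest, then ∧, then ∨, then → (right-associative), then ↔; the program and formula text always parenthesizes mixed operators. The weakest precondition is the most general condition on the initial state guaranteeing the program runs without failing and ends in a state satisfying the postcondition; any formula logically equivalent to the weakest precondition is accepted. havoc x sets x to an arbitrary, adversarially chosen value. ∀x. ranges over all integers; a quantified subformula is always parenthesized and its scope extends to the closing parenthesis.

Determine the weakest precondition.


Working backward. After the program, the postcondition 3*u + 6 ≥ q + 1 ∧ 3*n + 3*t = -3 must hold; in canonical form it is 3*u ≥ q - 5 ∧ 3*n + 3*t = -3.
Before skip: 3*u ≥ q - 5 ∧ 3*n + 3*t = -3
Then branch requires ∀t_1. (3*u ≥ q - 5 ∧ 3*n + 3*t_1 = -3); else branch requires 2*u ≥ -6 ∧ 3*n + 3*t = -3.
Before the if: 2*u ≥ -6 ∧ 3*n + 3*t = -3
Before t := u + t - 7: 2*u ≥ -6 ∧ 3*n + 3*t + 3*u = 18
Answer: WP = 2*u ≥ -6 ∧ 3*n + 3*t + 3*u = 18


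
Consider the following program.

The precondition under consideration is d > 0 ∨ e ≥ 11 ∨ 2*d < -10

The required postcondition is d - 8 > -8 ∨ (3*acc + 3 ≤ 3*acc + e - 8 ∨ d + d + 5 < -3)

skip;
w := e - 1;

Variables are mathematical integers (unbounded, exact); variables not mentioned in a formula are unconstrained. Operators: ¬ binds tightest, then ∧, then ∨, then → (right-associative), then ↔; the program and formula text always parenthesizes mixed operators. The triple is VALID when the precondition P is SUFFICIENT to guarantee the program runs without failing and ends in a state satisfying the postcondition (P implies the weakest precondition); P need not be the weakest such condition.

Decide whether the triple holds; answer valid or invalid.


Working backward. After the program, the postcondition d - 8 > -8 ∨ (3*acc + 3 ≤ 3*acc + e - 8 ∨ d + d + 5 < -3) must hold; in canonical form it is d > 0 ∨ e ≥ 11 ∨ 2*d < -8.
Before w := e - 1: d > 0 ∨ e ≥ 11 ∨ 2*d < -8
Before skip: d > 0 ∨ e ≥ 11 ∨ 2*d < -8
The weakest precondition is d > 0 ∨ e ≥ 11 ∨ 2*d < -8.
Check whether d > 0 ∨ e ≥ 11 ∨ 2*d < -10 implies it.
Every state satisfying the precondition satisfies the weakest precondition: the implication holds.
Answer: valid


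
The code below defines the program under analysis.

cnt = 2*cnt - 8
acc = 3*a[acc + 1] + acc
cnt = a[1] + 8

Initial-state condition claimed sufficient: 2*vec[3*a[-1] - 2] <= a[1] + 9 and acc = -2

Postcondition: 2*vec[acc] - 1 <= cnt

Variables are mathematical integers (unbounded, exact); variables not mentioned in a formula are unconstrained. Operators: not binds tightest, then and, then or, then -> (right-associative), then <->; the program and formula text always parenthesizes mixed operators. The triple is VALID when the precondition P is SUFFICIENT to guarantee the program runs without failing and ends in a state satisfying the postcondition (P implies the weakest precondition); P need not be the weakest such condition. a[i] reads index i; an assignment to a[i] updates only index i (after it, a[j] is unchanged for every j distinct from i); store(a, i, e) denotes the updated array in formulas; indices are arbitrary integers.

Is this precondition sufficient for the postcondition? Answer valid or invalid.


Working backward. After the program, the postcondition 2*vec[acc] - 1 <= cnt must hold; in canonical form it is 2*vec[acc] <= cnt + 1.
Before cnt := a[1] + 8: 2*vec[acc] <= a[1] + 9
Before acc := 3*a[acc + 1] + acc: 2*vec[3*a[acc + 1] + acc] <= a[1] + 9
Before cnt := 2*cnt - 8: 2*vec[3*a[acc + 1] + acc] <= a[1] + 9
The weakest precondition is 2*vec[3*a[acc + 1] + acc] <= a[1] + 9.
Check whether 2*vec[3*a[-1] - 2] <= a[1] + 9 and acc = -2 implies it.
Every state satisfying the precondition satisfies the weakest precondition: the implication holds.
Answer: valid


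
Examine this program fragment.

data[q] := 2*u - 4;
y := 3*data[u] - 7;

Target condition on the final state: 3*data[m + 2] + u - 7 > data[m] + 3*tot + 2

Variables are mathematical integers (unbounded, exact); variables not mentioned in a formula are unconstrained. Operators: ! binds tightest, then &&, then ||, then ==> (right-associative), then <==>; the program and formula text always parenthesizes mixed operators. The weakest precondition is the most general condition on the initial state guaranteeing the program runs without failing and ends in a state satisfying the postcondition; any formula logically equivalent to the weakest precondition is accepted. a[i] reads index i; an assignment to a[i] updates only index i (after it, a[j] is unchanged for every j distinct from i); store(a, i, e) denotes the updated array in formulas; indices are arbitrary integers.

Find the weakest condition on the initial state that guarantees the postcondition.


Working backward. After the program, the postcondition 3*data[m + 2] + u - 7 > data[m] + 3*tot + 2 must hold; in canonical form it is 3*data[m + 2] + u > data[m] + 3*tot + 9.
Before y := 3*data[u] - 7: 3*data[m + 2] + u > data[m] + 3*tot + 9
Before data[q] := 2*u - 4: 3*store(data, q, 2*u - 4)[m + 2] + u > store(data, q, 2*u - 4)[m] + 3*tot + 9
Answer: WP = 3*store(data, q, 2*u - 4)[m + 2] + u > store(data, q, 2*u - 4)[m] + 3*tot + 9


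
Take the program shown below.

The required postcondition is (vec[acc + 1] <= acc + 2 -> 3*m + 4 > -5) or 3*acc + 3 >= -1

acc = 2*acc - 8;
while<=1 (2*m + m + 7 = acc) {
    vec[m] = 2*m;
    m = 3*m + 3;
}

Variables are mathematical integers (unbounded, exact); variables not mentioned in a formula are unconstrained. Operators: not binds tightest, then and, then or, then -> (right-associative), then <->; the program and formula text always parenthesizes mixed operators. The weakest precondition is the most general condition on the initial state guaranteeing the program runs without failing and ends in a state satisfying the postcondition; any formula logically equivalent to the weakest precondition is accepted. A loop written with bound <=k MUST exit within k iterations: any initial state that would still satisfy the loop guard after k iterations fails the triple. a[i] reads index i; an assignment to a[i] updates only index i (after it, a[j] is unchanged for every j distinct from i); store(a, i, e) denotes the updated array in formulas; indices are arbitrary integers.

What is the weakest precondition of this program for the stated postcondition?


Working backward. After the program, the postcondition (vec[acc + 1] <= acc + 2 -> 3*m + 4 > -5) or 3*acc + 3 >= -1 must hold; in canonical form it is (vec[acc + 1] <= acc + 2 -> 3*m > -9) or 3*acc >= -4.
Before the loop (bound <=1), unroll the exhaustion recursion (WP_0 = exit-now case; WP_j = one more guarded iteration, up to j = 1):
  WP_0: (not (3*m = acc - 7)) and ((vec[acc + 1] <= acc + 2 -> 3*m > -9) or 3*acc >= -4)
  WP_1: (3*m = acc - 7 -> ((not (9*m = acc - 16)) and ((store(vec, m, 2*m)[acc + 1] <= acc + 2 -> 9*m > -18) or 3*acc >= -4))) and ((not (3*m = acc - 7)) -> ((vec[acc + 1] <= acc + 2 -> 3*m > -9) or 3*acc >= -4))
So before the loop: (3*m = acc - 7 -> ((not (9*m = acc - 16)) and ((store(vec, m, 2*m)[acc + 1] <= acc + 2 -> 9*m > -18) or 3*acc >= -4))) and ((not (3*m = acc - 7)) -> ((vec[acc + 1] <= acc + 2 -> 3*m > -9) or 3*acc >= -4))
Before acc := 2*acc - 8: (3*m = 2*acc - 15 -> ((not (9*m = 2*acc - 24)) and ((store(vec, m, 2*m)[2*acc - 7] <= 2*acc - 6 -> 9*m > -18) or 6*acc >= 20))) and ((not (3*m = 2*acc - 15)) -> ((vec[2*acc - 7] <= 2*acc - 6 -> 3*m > -9) or 6*acc >= 20))
Answer: WP = (3*m = 2*acc - 15 -> ((not (9*m = 2*acc - 24)) and ((store(vec, m, 2*m)[2*acc - 7] <= 2*acc - 6 -> 9*m > -18) or 6*acc >= 20))) and ((not (3*m = 2*acc - 15)) -> ((vec[2*acc - 7] <= 2*acc - 6 -> 3*m > -9) or 6*acc >= 20))


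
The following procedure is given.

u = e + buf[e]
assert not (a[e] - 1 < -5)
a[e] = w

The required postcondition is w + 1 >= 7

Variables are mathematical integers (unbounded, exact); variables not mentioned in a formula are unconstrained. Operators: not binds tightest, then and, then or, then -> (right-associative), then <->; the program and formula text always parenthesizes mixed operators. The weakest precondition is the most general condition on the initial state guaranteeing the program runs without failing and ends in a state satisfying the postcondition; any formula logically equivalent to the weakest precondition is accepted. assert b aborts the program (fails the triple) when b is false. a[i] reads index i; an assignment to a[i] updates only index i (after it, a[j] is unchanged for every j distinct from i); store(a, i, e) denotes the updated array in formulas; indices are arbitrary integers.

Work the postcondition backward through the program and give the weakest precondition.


Working backward. After the program, the postcondition w + 1 >= 7 must hold; in canonical form it is w >= 6.
Before a[e] := w: w >= 6
Before assert not (a[e] - 1 < -5): (not (a[e] < -4)) and w >= 6
Before u := e + buf[e]: (not (a[e] < -4)) and w >= 6
Answer: WP = (not (a[e] < -4)) and w >= 6


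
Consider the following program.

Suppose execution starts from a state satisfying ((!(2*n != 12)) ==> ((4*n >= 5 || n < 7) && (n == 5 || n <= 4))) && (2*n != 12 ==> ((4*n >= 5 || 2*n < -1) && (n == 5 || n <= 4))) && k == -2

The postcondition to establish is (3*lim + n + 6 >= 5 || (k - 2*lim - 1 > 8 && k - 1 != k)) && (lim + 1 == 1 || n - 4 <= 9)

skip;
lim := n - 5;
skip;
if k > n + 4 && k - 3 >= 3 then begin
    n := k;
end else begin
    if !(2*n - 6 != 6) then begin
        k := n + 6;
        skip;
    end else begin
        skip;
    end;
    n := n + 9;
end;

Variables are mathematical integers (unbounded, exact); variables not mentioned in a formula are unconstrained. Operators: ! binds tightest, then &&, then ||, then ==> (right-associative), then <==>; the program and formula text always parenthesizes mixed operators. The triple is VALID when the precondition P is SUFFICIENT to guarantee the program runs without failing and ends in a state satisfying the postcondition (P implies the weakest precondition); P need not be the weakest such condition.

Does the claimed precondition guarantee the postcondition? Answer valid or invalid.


Working backward. After the program, the postcondition (3*lim + n + 6 >= 5 || (k - 2*lim - 1 > 8 && k - 1 != k)) && (lim + 1 == 1 || n - 4 <= 9) must hold; in canonical form it is (3*lim + n >= -1 || k > 2*lim + 9) && (lim == 0 || n <= 13).
Then branch requires (k + 3*lim >= -1 || k > 2*lim + 9) && (lim == 0 || k <= 13); else branch requires ((!(2*n != 12)) ==> ((3*lim + n >= -10 || n > 2*lim + 3) && (lim == 0 || n <= 4))) && (2*n != 12 ==> ((3*lim + n >= -10 || k > 2*lim + 9) && (lim == 0 || n <= 4))).
Before the if: ((k > n + 4 && k >= 6) ==> ((k + 3*lim >= -1 || k > 2*lim + 9) && (lim == 0 || k <= 13))) && ((!(k > n + 4 && k >= 6)) ==> (((!(2*n != 12)) ==> ((3*lim + n >= -10 || n > 2*lim + 3) && (lim == 0 || n <= 4))) && (2*n != 12 ==> ((3*lim + n >= -10 || k > 2*lim + 9) && (lim == 0 || n <= 4)))))
Before skip: ((k > n + 4 && k >= 6) ==> ((k + 3*lim >= -1 || k > 2*lim + 9) && (lim == 0 || k <= 13))) && ((!(k > n + 4 && k >= 6)) ==> (((!(2*n != 12)) ==> ((3*lim + n >= -10 || n > 2*lim + 3) && (lim == 0 || n <= 4))) && (2*n != 12 ==> ((3*lim + n >= -10 || k > 2*lim + 9) && (lim == 0 || n <= 4)))))
Before lim := n - 5: ((k > n + 4 && k >= 6) ==> ((k + 3*n >= 14 || k > 2*n - 1) && (n == 5 || k <= 13))) && ((!(k > n + 4 && k >= 6)) ==> (((!(2*n != 12)) ==> ((4*n >= 5 || n < 7) && (n == 5 || n <= 4))) && (2*n != 12 ==> ((4*n >= 5 || k > 2*n - 1) && (n == 5 || n <= 4)))))
Before skip: ((k > n + 4 && k >= 6) ==> ((k + 3*n >= 14 || k > 2*n - 1) && (n == 5 || k <= 13))) && ((!(k > n + 4 && k >= 6)) ==> (((!(2*n != 12)) ==> ((4*n >= 5 || n < 7) && (n == 5 || n <= 4))) && (2*n != 12 ==> ((4*n >= 5 || k > 2*n - 1) && (n == 5 || n <= 4)))))
The weakest precondition is ((k > n + 4 && k >= 6) ==> ((k + 3*n >= 14 || k > 2*n - 1) && (n == 5 || k <= 13))) && ((!(k > n + 4 && k >= 6)) ==> (((!(2*n != 12)) ==> ((4*n >= 5 || n < 7) && (n == 5 || n <= 4))) && (2*n != 12 ==> ((4*n >= 5 || k > 2*n - 1) && (n == 5 || n <= 4))))).
Check whether ((!(2*n != 12)) ==> ((4*n >= 5 || n < 7) && (n == 5 || n <= 4))) && (2*n != 12 ==> ((4*n >= 5 || 2*n < -1) && (n == 5 || n <= 4))) && k == -2 implies it.
Every state satisfying the precondition satisfies the weakest precondition: the implication holds.
Answer: valid
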